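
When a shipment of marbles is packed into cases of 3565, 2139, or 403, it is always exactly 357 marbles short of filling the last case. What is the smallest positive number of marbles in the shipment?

Being 357 short of a full case of size k means N ≡ −357 (mod k), i.e. N + 357 is a multiple of each size.
3565 = 5 × 23 × 31
2139 = 3 × 23 × 31
403 = 13 × 31
LCM(3565, 2139, 403) = 3 × 5 × 13 × 23 × 31 = 139035.
Smallest positive N is 139035 − 357 = 138678.

138678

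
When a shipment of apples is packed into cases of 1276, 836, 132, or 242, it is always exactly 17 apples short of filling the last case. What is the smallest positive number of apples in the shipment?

Being 17 short of a full case of size k means N ≡ −17 (mod k), i.e. N + 17 is a multiple of each size.
1276 = 2^2 × 11 × 29
836 = 2^2 × 11 × 19
132 = 2^2 × 3 × 11
242 = 2 × 11^2
LCM(1276, 836, 132, 242) = 2^2 × 3 × 11^2 × 19 × 29 = 800052.
Smallest positive N is 800052 − 17 = 800035.

800035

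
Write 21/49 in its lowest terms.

3/7

21 = 3 × 7
49 = 7^2
gcd(21, 49) = 7.
Divide numerator and denominator by 7: 21/49 = 3/7.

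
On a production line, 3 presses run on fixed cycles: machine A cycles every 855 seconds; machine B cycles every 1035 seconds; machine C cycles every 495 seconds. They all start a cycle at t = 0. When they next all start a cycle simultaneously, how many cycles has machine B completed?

209 cycles

They are all back at their starting positions together after one LCM of the periods.
855 = 3^2 × 5 × 19
1035 = 3^2 × 5 × 23
495 = 3^2 × 5 × 11
LCM(855, 1035, 495) = 3^2 × 5 × 11 × 19 × 23 = 216315.
Cycles for period 1035: 216315 / 1035 = 209.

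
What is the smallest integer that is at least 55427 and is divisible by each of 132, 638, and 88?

61248

The integer must be a common multiple of 132, 638, and 88, so a multiple of their LCM.
132 = 2^2 × 3 × 11
638 = 2 × 11 × 29
88 = 2^3 × 11
LCM(132, 638, 88) = 2^3 × 3 × 11 × 29 = 7656.
Smallest multiple of 7656 that is ≥ 55427: ⌈55427/7656⌉ × 7656 = 8 × 7656 = 61248.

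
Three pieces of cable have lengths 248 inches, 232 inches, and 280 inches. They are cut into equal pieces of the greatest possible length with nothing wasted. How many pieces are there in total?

Piece length = gcd(248, 232, 280).
248 = 2^3 × 31
232 = 2^3 × 29
280 = 2^3 × 5 × 7
gcd(248, 232, 280) = 2^3 = 8.
Total pieces = 248/8 + 232/8 + 280/8 = 31 + 29 + 35 = 95.

95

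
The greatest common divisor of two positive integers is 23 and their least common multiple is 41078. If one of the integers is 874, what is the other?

For two integers, gcd × lcm = product, so the other is (23 × 41078) / 874 = 944794 / 874 = 1081.

1081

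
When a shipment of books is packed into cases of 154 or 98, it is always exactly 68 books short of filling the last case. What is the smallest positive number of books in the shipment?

Being 68 short of a full case of size k means N ≡ −68 (mod k), i.e. N + 68 is a multiple of each size.
154 = 2 × 7 × 11
98 = 2 × 7^2
LCM(154, 98) = 2 × 7^2 × 11 = 1078.
Smallest positive N is 1078 − 68 = 1010.

1010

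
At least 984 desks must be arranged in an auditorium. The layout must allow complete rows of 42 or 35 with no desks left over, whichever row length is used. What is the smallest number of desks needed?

The number of desks must be a common multiple of 42 and 35, so a multiple of their LCM.
42 = 2 × 3 × 7
35 = 5 × 7
LCM(42, 35) = 2 × 3 × 5 × 7 = 210.
Smallest multiple of 210 that is ≥ 984: ⌈984/210⌉ × 210 = 5 × 210 = 1050.

1050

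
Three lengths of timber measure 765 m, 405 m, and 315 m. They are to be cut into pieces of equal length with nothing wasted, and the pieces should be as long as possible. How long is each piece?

45 m

Each piece length must divide every original length, so the longest possible is gcd(765, 405, 315).
765 = 3^2 × 5 × 17
405 = 3^4 × 5
315 = 3^2 × 5 × 7
gcd(765, 405, 315) = 3^2 × 5 = 45.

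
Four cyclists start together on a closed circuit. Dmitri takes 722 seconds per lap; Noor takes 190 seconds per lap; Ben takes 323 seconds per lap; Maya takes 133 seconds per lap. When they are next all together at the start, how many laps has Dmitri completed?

595 laps

All finish a whole number of cycles simultaneously at t = LCM of the periods.
722 = 2 × 19^2
190 = 2 × 5 × 19
323 = 17 × 19
133 = 7 × 19
LCM(722, 190, 323, 133) = 2 × 5 × 7 × 17 × 19^2 = 429590.
Laps for period 722: 429590 / 722 = 595.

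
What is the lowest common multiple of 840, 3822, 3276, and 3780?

840 = 2^3 × 3 × 5 × 7
3822 = 2 × 3 × 7^2 × 13
3276 = 2^2 × 3^2 × 7 × 13
3780 = 2^2 × 3^3 × 5 × 7
LCM(840, 3822, 3276, 3780) = 2^3 × 3^3 × 5 × 7^2 × 13 = 687960.

687960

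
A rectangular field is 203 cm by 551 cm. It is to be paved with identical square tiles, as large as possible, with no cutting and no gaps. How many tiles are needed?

133

Tile side = gcd(203, 551).
203 = 7 × 29
551 = 19 × 29
gcd(203, 551) = 29.
Tiles: (203/29) × (551/29) = 7 × 19 = 133.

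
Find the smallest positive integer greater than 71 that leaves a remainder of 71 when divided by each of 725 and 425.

12396

N − 71 must be a common multiple of 725 and 425.
725 = 5^2 × 29
425 = 5^2 × 17
LCM(725, 425) = 5^2 × 17 × 29 = 12325.
Smallest N > 71 is LCM + 71 = 12325 + 71 = 12396.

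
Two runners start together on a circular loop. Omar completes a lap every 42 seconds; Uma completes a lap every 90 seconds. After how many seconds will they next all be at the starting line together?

The first simultaneous occurrence is after LCM of the individual periods.
42 = 2 × 3 × 7
90 = 2 × 3^2 × 5
LCM(42, 90) = 2 × 3^2 × 5 × 7 = 630.

630 seconds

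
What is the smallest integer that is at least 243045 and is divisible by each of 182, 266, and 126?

248976

The integer must be a common multiple of 182, 266, and 126, so a multiple of their LCM.
182 = 2 × 7 × 13
266 = 2 × 7 × 19
126 = 2 × 3^2 × 7
LCM(182, 266, 126) = 2 × 3^2 × 7 × 13 × 19 = 31122.
Smallest multiple of 31122 that is ≥ 243045: ⌈243045/31122⌉ × 31122 = 8 × 31122 = 248976.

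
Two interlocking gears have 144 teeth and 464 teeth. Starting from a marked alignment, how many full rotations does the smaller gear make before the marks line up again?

29 rotations

All finish a whole number of cycles simultaneously at t = LCM of the periods.
144 = 2^4 × 3^2
464 = 2^4 × 29
LCM(144, 464) = 2^4 × 3^2 × 29 = 4176.
Rotations for period 144: 4176 / 144 = 29.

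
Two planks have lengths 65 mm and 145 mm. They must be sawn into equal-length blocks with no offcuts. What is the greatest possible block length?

This is the greatest common divisor of 65 and 145.
65 = 5 × 13
145 = 5 × 29
gcd(65, 145) = 5.

5 mm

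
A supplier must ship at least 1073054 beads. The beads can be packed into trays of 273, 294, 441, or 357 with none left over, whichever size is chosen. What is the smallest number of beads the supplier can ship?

The number of beads must be a common multiple of 273, 294, 441, and 357, so a multiple of their LCM.
273 = 3 × 7 × 13
294 = 2 × 3 × 7^2
441 = 3^2 × 7^2
357 = 3 × 7 × 17
LCM(273, 294, 441, 357) = 2 × 3^2 × 7^2 × 13 × 17 = 194922.
Smallest multiple of 194922 that is ≥ 1073054: ⌈1073054/194922⌉ × 194922 = 6 × 194922 = 1169532.

1169532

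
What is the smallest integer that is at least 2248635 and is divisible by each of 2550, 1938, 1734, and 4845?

2470950

The integer must be a common multiple of 2550, 1938, 1734, and 4845, so a multiple of their LCM.
2550 = 2 × 3 × 5^2 × 17
1938 = 2 × 3 × 17 × 19
1734 = 2 × 3 × 17^2
4845 = 3 × 5 × 17 × 19
LCM(2550, 1938, 1734, 4845) = 2 × 3 × 5^2 × 17^2 × 19 = 823650.
Smallest multiple of 823650 that is ≥ 2248635: ⌈2248635/823650⌉ × 823650 = 3 × 823650 = 2470950.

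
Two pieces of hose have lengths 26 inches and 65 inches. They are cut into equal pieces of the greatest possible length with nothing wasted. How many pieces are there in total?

7

Piece length = gcd(26, 65).
26 = 2 × 13
65 = 5 × 13
gcd(26, 65) = 13.
Total pieces = 26/13 + 65/13 = 2 + 5 = 7.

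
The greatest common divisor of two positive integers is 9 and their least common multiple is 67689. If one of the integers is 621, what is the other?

981

For two integers, gcd × lcm = product, so the other is (9 × 67689) / 621 = 609201 / 621 = 981.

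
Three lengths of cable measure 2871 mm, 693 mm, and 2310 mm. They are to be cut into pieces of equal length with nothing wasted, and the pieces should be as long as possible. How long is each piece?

Each piece length must divide every original length, so the longest possible is gcd(2871, 693, 2310).
2871 = 3^2 × 11 × 29
693 = 3^2 × 7 × 11
2310 = 2 × 3 × 5 × 7 × 11
gcd(2871, 693, 2310) = 3 × 11 = 33.

33 mm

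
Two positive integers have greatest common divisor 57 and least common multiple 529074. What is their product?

30157218

For any two positive integers, gcd × lcm = product = 57 × 529074 = 30157218.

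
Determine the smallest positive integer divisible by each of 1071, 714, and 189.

6426

1071 = 3^2 × 7 × 17
714 = 2 × 3 × 7 × 17
189 = 3^3 × 7
LCM(1071, 714, 189) = 2 × 3^3 × 7 × 17 = 6426.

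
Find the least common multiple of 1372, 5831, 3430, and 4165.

1372 = 2^2 × 7^3
5831 = 7^3 × 17
3430 = 2 × 5 × 7^3
4165 = 5 × 7^2 × 17
LCM(1372, 5831, 3430, 4165) = 2^2 × 5 × 7^3 × 17 = 116620.

116620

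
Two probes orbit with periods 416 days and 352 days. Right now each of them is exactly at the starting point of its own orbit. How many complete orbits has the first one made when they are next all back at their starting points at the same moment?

11 orbits

All finish a whole number of cycles simultaneously at t = LCM of the periods.
416 = 2^5 × 13
352 = 2^5 × 11
LCM(416, 352) = 2^5 × 11 × 13 = 4576.
Orbits for period 416: 4576 / 416 = 11.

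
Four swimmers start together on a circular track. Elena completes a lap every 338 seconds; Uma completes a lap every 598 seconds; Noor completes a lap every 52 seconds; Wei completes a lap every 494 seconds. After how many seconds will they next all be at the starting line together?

The first simultaneous occurrence is after LCM of the individual periods.
338 = 2 × 13^2
598 = 2 × 13 × 23
52 = 2^2 × 13
494 = 2 × 13 × 19
LCM(338, 598, 52, 494) = 2^2 × 13^2 × 19 × 23 = 295412.

295412 seconds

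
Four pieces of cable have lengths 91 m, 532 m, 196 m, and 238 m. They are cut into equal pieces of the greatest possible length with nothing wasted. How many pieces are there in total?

Piece length = gcd(91, 532, 196, 238).
91 = 7 × 13
532 = 2^2 × 7 × 19
196 = 2^2 × 7^2
238 = 2 × 7 × 17
gcd(91, 532, 196, 238) = 7.
Total pieces = 91/7 + 532/7 + 196/7 + 238/7 = 13 + 76 + 28 + 34 = 151.

151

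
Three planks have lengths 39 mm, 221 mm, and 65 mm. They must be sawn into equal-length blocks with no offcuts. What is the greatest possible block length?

13 mm

This is the greatest common divisor of 39, 221, and 65.
39 = 3 × 13
221 = 13 × 17
65 = 5 × 13
gcd(39, 221, 65) = 13.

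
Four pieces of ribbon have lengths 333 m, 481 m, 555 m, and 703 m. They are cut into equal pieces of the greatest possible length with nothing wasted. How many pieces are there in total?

56

Piece length = gcd(333, 481, 555, 703).
333 = 3^2 × 37
481 = 13 × 37
555 = 3 × 5 × 37
703 = 19 × 37
gcd(333, 481, 555, 703) = 37.
Total pieces = 333/37 + 481/37 + 555/37 + 703/37 = 9 + 13 + 15 + 19 = 56.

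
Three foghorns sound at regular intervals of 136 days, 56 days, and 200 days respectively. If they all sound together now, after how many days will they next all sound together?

23800 days

The first simultaneous occurrence is after LCM of the individual periods.
136 = 2^3 × 17
56 = 2^3 × 7
200 = 2^3 × 5^2
LCM(136, 56, 200) = 2^3 × 5^2 × 7 × 17 = 23800.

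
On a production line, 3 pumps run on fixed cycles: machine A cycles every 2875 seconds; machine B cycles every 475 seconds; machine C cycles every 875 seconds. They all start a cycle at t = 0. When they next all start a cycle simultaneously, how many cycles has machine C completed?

They are all back at their starting positions together after one LCM of the periods.
2875 = 5^3 × 23
475 = 5^2 × 19
875 = 5^3 × 7
LCM(2875, 475, 875) = 5^3 × 7 × 19 × 23 = 382375.
Cycles for period 875: 382375 / 875 = 437.

437 cycles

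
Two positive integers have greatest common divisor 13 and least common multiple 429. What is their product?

For any two positive integers, gcd × lcm = product = 13 × 429 = 5577.

5577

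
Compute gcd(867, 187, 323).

17

867 = 3 × 17^2
187 = 11 × 17
323 = 17 × 19
gcd(867, 187, 323) = 17.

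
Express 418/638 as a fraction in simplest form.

418 = 2 × 11 × 19
638 = 2 × 11 × 29
gcd(418, 638) = 2 × 11 = 22.
Divide numerator and denominator by 22: 418/638 = 19/29.

19/29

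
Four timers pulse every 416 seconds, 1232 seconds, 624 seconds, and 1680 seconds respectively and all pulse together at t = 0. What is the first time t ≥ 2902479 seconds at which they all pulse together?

3363360 seconds

Joint pulses occur at multiples of LCM(416, 1232, 624, 1680).
416 = 2^5 × 13
1232 = 2^4 × 7 × 11
624 = 2^4 × 3 × 13
1680 = 2^4 × 3 × 5 × 7
LCM(416, 1232, 624, 1680) = 2^5 × 3 × 5 × 7 × 11 × 13 = 480480.
Smallest multiple of 480480 that is ≥ 2902479: ⌈2902479/480480⌉ × 480480 = 7 × 480480 = 3363360.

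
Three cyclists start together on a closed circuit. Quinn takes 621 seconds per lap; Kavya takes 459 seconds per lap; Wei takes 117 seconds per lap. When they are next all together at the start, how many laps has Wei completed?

1173 laps

They are all back at their starting positions together after one LCM of the periods.
621 = 3^3 × 23
459 = 3^3 × 17
117 = 3^2 × 13
LCM(621, 459, 117) = 3^3 × 13 × 17 × 23 = 137241.
Laps for period 117: 137241 / 117 = 1173.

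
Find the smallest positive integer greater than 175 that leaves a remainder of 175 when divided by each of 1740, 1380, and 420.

N − 175 must be a common multiple of 1740, 1380, and 420.
1740 = 2^2 × 3 × 5 × 29
1380 = 2^2 × 3 × 5 × 23
420 = 2^2 × 3 × 5 × 7
LCM(1740, 1380, 420) = 2^2 × 3 × 5 × 7 × 23 × 29 = 280140.
Smallest N > 175 is LCM + 175 = 280140 + 175 = 280315.

280315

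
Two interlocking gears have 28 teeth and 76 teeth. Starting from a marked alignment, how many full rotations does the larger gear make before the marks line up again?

All finish a whole number of cycles simultaneously at t = LCM of the periods.
28 = 2^2 × 7
76 = 2^2 × 19
LCM(28, 76) = 2^2 × 7 × 19 = 532.
Rotations for period 76: 532 / 76 = 7.

7 rotations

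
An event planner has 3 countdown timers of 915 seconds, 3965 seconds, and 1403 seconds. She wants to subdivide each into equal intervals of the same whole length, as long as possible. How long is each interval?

The interval must divide each timer length; the longest such is the gcd.
915 = 3 × 5 × 61
3965 = 5 × 13 × 61
1403 = 23 × 61
gcd(915, 3965, 1403) = 61.

61 seconds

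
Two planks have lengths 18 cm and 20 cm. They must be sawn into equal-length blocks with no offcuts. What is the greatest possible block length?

The block length must divide every plank, so the greatest is gcd(18, 20).
18 = 2 × 3^2
20 = 2^2 × 5
gcd(18, 20) = 2.

2 cm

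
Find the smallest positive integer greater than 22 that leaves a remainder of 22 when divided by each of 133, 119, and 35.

N − 22 must be a common multiple of 133, 119, and 35.
133 = 7 × 19
119 = 7 × 17
35 = 5 × 7
LCM(133, 119, 35) = 5 × 7 × 17 × 19 = 11305.
Smallest N > 22 is LCM + 22 = 11305 + 22 = 11327.

11327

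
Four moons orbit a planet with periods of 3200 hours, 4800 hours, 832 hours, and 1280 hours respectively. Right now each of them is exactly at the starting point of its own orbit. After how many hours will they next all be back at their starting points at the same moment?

The first simultaneous occurrence is after LCM of the individual periods.
3200 = 2^7 × 5^2
4800 = 2^6 × 3 × 5^2
832 = 2^6 × 13
1280 = 2^8 × 5
LCM(3200, 4800, 832, 1280) = 2^8 × 3 × 5^2 × 13 = 249600.

249600 hours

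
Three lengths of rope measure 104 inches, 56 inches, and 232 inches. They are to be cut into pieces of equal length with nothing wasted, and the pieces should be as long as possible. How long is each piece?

The greatest length dividing all of 104, 56, and 232 is their gcd.
104 = 2^3 × 13
56 = 2^3 × 7
232 = 2^3 × 29
gcd(104, 56, 232) = 2^3 = 8.

8 inches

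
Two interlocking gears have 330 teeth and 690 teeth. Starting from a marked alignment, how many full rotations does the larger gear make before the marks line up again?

11 rotations

The first common completion time is the LCM of the periods.
330 = 2 × 3 × 5 × 11
690 = 2 × 3 × 5 × 23
LCM(330, 690) = 2 × 3 × 5 × 11 × 23 = 7590.
Rotations for period 690: 7590 / 690 = 11.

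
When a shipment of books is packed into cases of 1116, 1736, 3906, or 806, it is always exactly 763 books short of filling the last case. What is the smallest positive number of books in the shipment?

202349

Being 763 short of a full case of size k means N ≡ −763 (mod k), i.e. N + 763 is a multiple of each size.
1116 = 2^2 × 3^2 × 31
1736 = 2^3 × 7 × 31
3906 = 2 × 3^2 × 7 × 31
806 = 2 × 13 × 31
LCM(1116, 1736, 3906, 806) = 2^3 × 3^2 × 7 × 13 × 31 = 203112.
Smallest positive N is 203112 − 763 = 202349.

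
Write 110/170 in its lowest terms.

11/17

110 = 2 × 5 × 11
170 = 2 × 5 × 17
gcd(110, 170) = 2 × 5 = 10.
Divide numerator and denominator by 10: 110/170 = 11/17.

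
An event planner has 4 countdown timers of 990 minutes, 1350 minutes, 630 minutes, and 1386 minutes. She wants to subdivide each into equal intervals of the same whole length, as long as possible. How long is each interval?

The interval must divide each timer length; the longest such is the gcd.
990 = 2 × 3^2 × 5 × 11
1350 = 2 × 3^3 × 5^2
630 = 2 × 3^2 × 5 × 7
1386 = 2 × 3^2 × 7 × 11
gcd(990, 1350, 630, 1386) = 2 × 3^2 = 18.

18 minutes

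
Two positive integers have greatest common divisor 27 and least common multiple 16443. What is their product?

443961

For any two positive integers, gcd × lcm = product = 27 × 16443 = 443961.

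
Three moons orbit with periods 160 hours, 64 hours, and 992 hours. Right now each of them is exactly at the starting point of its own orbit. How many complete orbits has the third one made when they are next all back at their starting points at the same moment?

10 orbits

The first common completion time is the LCM of the periods.
160 = 2^5 × 5
64 = 2^6
992 = 2^5 × 31
LCM(160, 64, 992) = 2^6 × 5 × 31 = 9920.
Orbits for period 992: 9920 / 992 = 10.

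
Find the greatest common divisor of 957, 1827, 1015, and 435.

957 = 3 × 11 × 29
1827 = 3^2 × 7 × 29
1015 = 5 × 7 × 29
435 = 3 × 5 × 29
gcd(957, 1827, 1015, 435) = 29.

29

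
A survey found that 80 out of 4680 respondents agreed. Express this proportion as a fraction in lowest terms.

80 = 2^4 × 5
4680 = 2^3 × 3^2 × 5 × 13
gcd(80, 4680) = 2^3 × 5 = 40.
Divide numerator and denominator by 40: 80/4680 = 2/117.

2/117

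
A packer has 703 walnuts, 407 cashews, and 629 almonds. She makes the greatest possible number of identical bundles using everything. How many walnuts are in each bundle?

19

Number of bundles = gcd(703, 407, 629).
703 = 19 × 37
407 = 11 × 37
629 = 17 × 37
gcd(703, 407, 629) = 37.
walnuts per bundle = 703 / 37 = 19.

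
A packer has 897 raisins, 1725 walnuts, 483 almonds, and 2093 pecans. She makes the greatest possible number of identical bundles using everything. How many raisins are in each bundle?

Number of bundles = gcd(897, 1725, 483, 2093).
897 = 3 × 13 × 23
1725 = 3 × 5^2 × 23
483 = 3 × 7 × 23
2093 = 7 × 13 × 23
gcd(897, 1725, 483, 2093) = 23.
raisins per bundle = 897 / 23 = 39.

39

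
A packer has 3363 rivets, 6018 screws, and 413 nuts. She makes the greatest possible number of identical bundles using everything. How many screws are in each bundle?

Number of bundles = gcd(3363, 6018, 413).
3363 = 3 × 19 × 59
6018 = 2 × 3 × 17 × 59
413 = 7 × 59
gcd(3363, 6018, 413) = 59.
screws per bundle = 6018 / 59 = 102.

102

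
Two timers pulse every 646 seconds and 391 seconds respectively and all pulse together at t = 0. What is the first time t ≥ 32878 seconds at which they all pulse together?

Joint pulses occur at multiples of LCM(646, 391).
646 = 2 × 17 × 19
391 = 17 × 23
LCM(646, 391) = 2 × 17 × 19 × 23 = 14858.
Smallest multiple of 14858 that is ≥ 32878: ⌈32878/14858⌉ × 14858 = 3 × 14858 = 44574.

44574 seconds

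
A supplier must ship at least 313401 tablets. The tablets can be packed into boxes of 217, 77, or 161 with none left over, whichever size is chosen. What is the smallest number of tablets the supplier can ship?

The number of tablets must be a common multiple of 217, 77, and 161, so a multiple of their LCM.
217 = 7 × 31
77 = 7 × 11
161 = 7 × 23
LCM(217, 77, 161) = 7 × 11 × 23 × 31 = 54901.
Smallest multiple of 54901 that is ≥ 313401: ⌈313401/54901⌉ × 54901 = 6 × 54901 = 329406.

329406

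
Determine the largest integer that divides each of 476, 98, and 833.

7

476 = 2^2 × 7 × 17
98 = 2 × 7^2
833 = 7^2 × 17
gcd(476, 98, 833) = 7.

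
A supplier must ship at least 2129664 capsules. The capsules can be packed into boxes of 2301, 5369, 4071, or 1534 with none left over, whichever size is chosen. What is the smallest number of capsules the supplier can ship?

2222766

The number of capsules must be a common multiple of 2301, 5369, 4071, and 1534, so a multiple of their LCM.
2301 = 3 × 13 × 59
5369 = 7 × 13 × 59
4071 = 3 × 23 × 59
1534 = 2 × 13 × 59
LCM(2301, 5369, 4071, 1534) = 2 × 3 × 7 × 13 × 23 × 59 = 740922.
Smallest multiple of 740922 that is ≥ 2129664: ⌈2129664/740922⌉ × 740922 = 3 × 740922 = 2222766.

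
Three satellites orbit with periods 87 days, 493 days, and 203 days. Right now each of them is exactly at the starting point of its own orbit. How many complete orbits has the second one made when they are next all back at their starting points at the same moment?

21 orbits

They are all back at their starting positions together after one LCM of the periods.
87 = 3 × 29
493 = 17 × 29
203 = 7 × 29
LCM(87, 493, 203) = 3 × 7 × 17 × 29 = 10353.
Orbits for period 493: 10353 / 493 = 21.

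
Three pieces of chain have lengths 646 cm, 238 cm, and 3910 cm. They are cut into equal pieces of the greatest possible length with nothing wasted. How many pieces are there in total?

141

Piece length = gcd(646, 238, 3910).
646 = 2 × 17 × 19
238 = 2 × 7 × 17
3910 = 2 × 5 × 17 × 23
gcd(646, 238, 3910) = 2 × 17 = 34.
Total pieces = 646/34 + 238/34 + 3910/34 = 19 + 7 + 115 = 141.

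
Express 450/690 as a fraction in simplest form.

450 = 2 × 3^2 × 5^2
690 = 2 × 3 × 5 × 23
gcd(450, 690) = 2 × 3 × 5 = 30.
Divide numerator and denominator by 30: 450/690 = 15/23.

15/23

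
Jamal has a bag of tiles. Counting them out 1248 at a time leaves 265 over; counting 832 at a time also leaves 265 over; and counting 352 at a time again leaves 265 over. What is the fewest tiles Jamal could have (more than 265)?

27721

N − 265 must be a common multiple of 1248, 832, and 352.
1248 = 2^5 × 3 × 13
832 = 2^6 × 13
352 = 2^5 × 11
LCM(1248, 832, 352) = 2^6 × 3 × 11 × 13 = 27456.
Smallest N > 265 is LCM + 265 = 27456 + 265 = 27721.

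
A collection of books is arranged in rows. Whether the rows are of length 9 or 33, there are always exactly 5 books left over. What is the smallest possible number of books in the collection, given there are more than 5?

N − 5 must be a common multiple of 9 and 33.
9 = 3^2
33 = 3 × 11
LCM(9, 33) = 3^2 × 11 = 99.
Smallest N > 5 is LCM + 5 = 99 + 5 = 104.

104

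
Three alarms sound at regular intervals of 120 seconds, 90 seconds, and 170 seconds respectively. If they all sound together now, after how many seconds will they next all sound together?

6120 seconds

The first simultaneous occurrence is after LCM of the individual periods.
120 = 2^3 × 3 × 5
90 = 2 × 3^2 × 5
170 = 2 × 5 × 17
LCM(120, 90, 170) = 2^3 × 3^2 × 5 × 17 = 6120.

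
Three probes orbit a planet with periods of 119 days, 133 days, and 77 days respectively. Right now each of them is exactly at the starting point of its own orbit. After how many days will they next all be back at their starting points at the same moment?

24871 days

They coincide at every common multiple of the periods; the first is the LCM.
119 = 7 × 17
133 = 7 × 19
77 = 7 × 11
LCM(119, 133, 77) = 7 × 11 × 17 × 19 = 24871.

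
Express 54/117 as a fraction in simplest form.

54 = 2 × 3^3
117 = 3^2 × 13
gcd(54, 117) = 3^2 = 9.
Divide numerator and denominator by 9: 54/117 = 6/13.

6/13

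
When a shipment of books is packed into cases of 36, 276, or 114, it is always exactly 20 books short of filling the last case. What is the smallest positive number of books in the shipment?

Being 20 short of a full case of size k means N ≡ −20 (mod k), i.e. N + 20 is a multiple of each size.
36 = 2^2 × 3^2
276 = 2^2 × 3 × 23
114 = 2 × 3 × 19
LCM(36, 276, 114) = 2^2 × 3^2 × 19 × 23 = 15732.
Smallest positive N is 15732 − 20 = 15712.

15712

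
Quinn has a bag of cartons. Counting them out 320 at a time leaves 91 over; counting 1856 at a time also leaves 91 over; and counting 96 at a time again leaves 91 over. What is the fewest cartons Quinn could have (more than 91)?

27931

N − 91 must be a common multiple of 320, 1856, and 96.
320 = 2^6 × 5
1856 = 2^6 × 29
96 = 2^5 × 3
LCM(320, 1856, 96) = 2^6 × 3 × 5 × 29 = 27840.
Smallest N > 91 is LCM + 91 = 27840 + 91 = 27931.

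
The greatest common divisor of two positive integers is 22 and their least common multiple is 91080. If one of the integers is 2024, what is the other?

990

For two integers, gcd × lcm = product, so the other is (22 × 91080) / 2024 = 2003760 / 2024 = 990.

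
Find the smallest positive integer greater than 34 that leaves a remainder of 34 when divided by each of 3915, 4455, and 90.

N − 34 must be a common multiple of 3915, 4455, and 90.
3915 = 3^3 × 5 × 29
4455 = 3^4 × 5 × 11
90 = 2 × 3^2 × 5
LCM(3915, 4455, 90) = 2 × 3^4 × 5 × 11 × 29 = 258390.
Smallest N > 34 is LCM + 34 = 258390 + 34 = 258424.

258424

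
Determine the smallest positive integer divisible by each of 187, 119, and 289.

187 = 11 × 17
119 = 7 × 17
289 = 17^2
LCM(187, 119, 289) = 7 × 11 × 17^2 = 22253.

22253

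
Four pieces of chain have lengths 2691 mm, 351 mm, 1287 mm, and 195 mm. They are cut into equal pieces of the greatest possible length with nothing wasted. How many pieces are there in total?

116

Piece length = gcd(2691, 351, 1287, 195).
2691 = 3^2 × 13 × 23
351 = 3^3 × 13
1287 = 3^2 × 11 × 13
195 = 3 × 5 × 13
gcd(2691, 351, 1287, 195) = 3 × 13 = 39.
Total pieces = 2691/39 + 351/39 + 1287/39 + 195/39 = 69 + 9 + 33 + 5 = 116.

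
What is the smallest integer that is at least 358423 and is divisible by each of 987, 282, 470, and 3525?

The integer must be a common multiple of 987, 282, 470, and 3525, so a multiple of their LCM.
987 = 3 × 7 × 47
282 = 2 × 3 × 47
470 = 2 × 5 × 47
3525 = 3 × 5^2 × 47
LCM(987, 282, 470, 3525) = 2 × 3 × 5^2 × 7 × 47 = 49350.
Smallest multiple of 49350 that is ≥ 358423: ⌈358423/49350⌉ × 49350 = 8 × 49350 = 394800.

394800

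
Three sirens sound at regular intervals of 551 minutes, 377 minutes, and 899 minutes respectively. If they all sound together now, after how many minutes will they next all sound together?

222053 minutes

They coincide at every common multiple of the periods; the first is the LCM.
551 = 19 × 29
377 = 13 × 29
899 = 29 × 31
LCM(551, 377, 899) = 13 × 19 × 29 × 31 = 222053.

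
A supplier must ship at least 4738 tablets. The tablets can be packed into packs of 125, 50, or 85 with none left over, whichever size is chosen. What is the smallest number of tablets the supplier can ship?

The number of tablets must be a common multiple of 125, 50, and 85, so a multiple of their LCM.
125 = 5^3
50 = 2 × 5^2
85 = 5 × 17
LCM(125, 50, 85) = 2 × 5^3 × 17 = 4250.
Smallest multiple of 4250 that is ≥ 4738: ⌈4738/4250⌉ × 4250 = 2 × 4250 = 8500.

8500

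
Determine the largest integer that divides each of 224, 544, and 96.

32

224 = 2^5 × 7
544 = 2^5 × 17
96 = 2^5 × 3
gcd(224, 544, 96) = 2^5 = 32.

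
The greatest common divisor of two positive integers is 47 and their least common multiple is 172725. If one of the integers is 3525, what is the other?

2303

For two integers, gcd × lcm = product, so the other is (47 × 172725) / 3525 = 8118075 / 3525 = 2303.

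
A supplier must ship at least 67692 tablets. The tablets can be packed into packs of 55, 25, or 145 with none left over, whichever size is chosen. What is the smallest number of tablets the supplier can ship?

The number of tablets must be a common multiple of 55, 25, and 145, so a multiple of their LCM.
55 = 5 × 11
25 = 5^2
145 = 5 × 29
LCM(55, 25, 145) = 5^2 × 11 × 29 = 7975.
Smallest multiple of 7975 that is ≥ 67692: ⌈67692/7975⌉ × 7975 = 9 × 7975 = 71775.

71775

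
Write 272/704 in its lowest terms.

272 = 2^4 × 17
704 = 2^6 × 11
gcd(272, 704) = 2^4 = 16.
Divide numerator and denominator by 16: 272/704 = 17/44.

17/44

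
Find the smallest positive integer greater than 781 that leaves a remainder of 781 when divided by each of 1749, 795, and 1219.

N − 781 must be a common multiple of 1749, 795, and 1219.
1749 = 3 × 11 × 53
795 = 3 × 5 × 53
1219 = 23 × 53
LCM(1749, 795, 1219) = 3 × 5 × 11 × 23 × 53 = 201135.
Smallest N > 781 is LCM + 781 = 201135 + 781 = 201916.

201916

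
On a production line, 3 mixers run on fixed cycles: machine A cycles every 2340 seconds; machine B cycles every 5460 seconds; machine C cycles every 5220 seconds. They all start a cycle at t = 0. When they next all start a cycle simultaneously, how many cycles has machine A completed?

203 cycles

All finish a whole number of cycles simultaneously at t = LCM of the periods.
2340 = 2^2 × 3^2 × 5 × 13
5460 = 2^2 × 3 × 5 × 7 × 13
5220 = 2^2 × 3^2 × 5 × 29
LCM(2340, 5460, 5220) = 2^2 × 3^2 × 5 × 7 × 13 × 29 = 475020.
Cycles for period 2340: 475020 / 2340 = 203.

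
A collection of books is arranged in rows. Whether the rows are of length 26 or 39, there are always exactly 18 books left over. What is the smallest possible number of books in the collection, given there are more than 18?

96

N − 18 must be a common multiple of 26 and 39.
26 = 2 × 13
39 = 3 × 13
LCM(26, 39) = 2 × 3 × 13 = 78.
Smallest N > 18 is LCM + 18 = 78 + 18 = 96.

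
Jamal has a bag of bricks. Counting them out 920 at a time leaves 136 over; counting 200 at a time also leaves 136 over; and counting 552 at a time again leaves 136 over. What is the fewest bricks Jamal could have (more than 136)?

N − 136 must be a common multiple of 920, 200, and 552.
920 = 2^3 × 5 × 23
200 = 2^3 × 5^2
552 = 2^3 × 3 × 23
LCM(920, 200, 552) = 2^3 × 3 × 5^2 × 23 = 13800.
Smallest N > 136 is LCM + 136 = 13800 + 136 = 13936.

13936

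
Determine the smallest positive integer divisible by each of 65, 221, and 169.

65 = 5 × 13
221 = 13 × 17
169 = 13^2
LCM(65, 221, 169) = 5 × 13^2 × 17 = 14365.

14365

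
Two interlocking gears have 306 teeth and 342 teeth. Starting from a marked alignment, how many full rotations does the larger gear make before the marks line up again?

They are all back at their starting positions together after one LCM of the periods.
306 = 2 × 3^2 × 17
342 = 2 × 3^2 × 19
LCM(306, 342) = 2 × 3^2 × 17 × 19 = 5814.
Rotations for period 342: 5814 / 342 = 17.

17 rotations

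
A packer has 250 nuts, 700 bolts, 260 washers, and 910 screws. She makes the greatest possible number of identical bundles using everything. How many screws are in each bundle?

91

Number of bundles = gcd(250, 700, 260, 910).
250 = 2 × 5^3
700 = 2^2 × 5^2 × 7
260 = 2^2 × 5 × 13
910 = 2 × 5 × 7 × 13
gcd(250, 700, 260, 910) = 2 × 5 = 10.
screws per bundle = 910 / 10 = 91.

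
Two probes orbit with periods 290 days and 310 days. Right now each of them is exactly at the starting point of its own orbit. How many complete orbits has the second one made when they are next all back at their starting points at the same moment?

The first common completion time is the LCM of the periods.
290 = 2 × 5 × 29
310 = 2 × 5 × 31
LCM(290, 310) = 2 × 5 × 29 × 31 = 8990.
Orbits for period 310: 8990 / 310 = 29.

29 orbits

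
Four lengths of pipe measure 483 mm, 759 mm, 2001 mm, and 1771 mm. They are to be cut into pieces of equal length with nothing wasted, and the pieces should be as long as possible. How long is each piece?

Each piece length must divide every original length, so the longest possible is gcd(483, 759, 2001, 1771).
483 = 3 × 7 × 23
759 = 3 × 11 × 23
2001 = 3 × 23 × 29
1771 = 7 × 11 × 23
gcd(483, 759, 2001, 1771) = 23.

23 mm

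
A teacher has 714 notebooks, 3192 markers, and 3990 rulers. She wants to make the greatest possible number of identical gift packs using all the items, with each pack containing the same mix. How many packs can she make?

The pack count must divide each quantity, so the greatest is gcd(714, 3192, 3990).
714 = 2 × 3 × 7 × 17
3192 = 2^3 × 3 × 7 × 19
3990 = 2 × 3 × 5 × 7 × 19
gcd(714, 3192, 3990) = 2 × 3 × 7 = 42.

42 packs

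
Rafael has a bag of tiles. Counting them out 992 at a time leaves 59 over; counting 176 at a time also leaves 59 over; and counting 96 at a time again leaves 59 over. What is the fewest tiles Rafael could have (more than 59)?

N − 59 must be a common multiple of 992, 176, and 96.
992 = 2^5 × 31
176 = 2^4 × 11
96 = 2^5 × 3
LCM(992, 176, 96) = 2^5 × 3 × 11 × 31 = 32736.
Smallest N > 59 is LCM + 59 = 32736 + 59 = 32795.

32795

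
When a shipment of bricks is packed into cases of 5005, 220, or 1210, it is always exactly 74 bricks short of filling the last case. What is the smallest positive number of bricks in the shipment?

220146

Being 74 short of a full case of size k means N ≡ −74 (mod k), i.e. N + 74 is a multiple of each size.
5005 = 5 × 7 × 11 × 13
220 = 2^2 × 5 × 11
1210 = 2 × 5 × 11^2
LCM(5005, 220, 1210) = 2^2 × 5 × 7 × 11^2 × 13 = 220220.
Smallest positive N is 220220 − 74 = 220146.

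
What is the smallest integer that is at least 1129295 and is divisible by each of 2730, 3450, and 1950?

1255800

The integer must be a common multiple of 2730, 3450, and 1950, so a multiple of their LCM.
2730 = 2 × 3 × 5 × 7 × 13
3450 = 2 × 3 × 5^2 × 23
1950 = 2 × 3 × 5^2 × 13
LCM(2730, 3450, 1950) = 2 × 3 × 5^2 × 7 × 13 × 23 = 313950.
Smallest multiple of 313950 that is ≥ 1129295: ⌈1129295/313950⌉ × 313950 = 4 × 313950 = 1255800.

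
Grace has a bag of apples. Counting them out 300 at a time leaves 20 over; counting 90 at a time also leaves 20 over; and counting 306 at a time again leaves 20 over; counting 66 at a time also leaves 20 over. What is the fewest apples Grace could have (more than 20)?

168320

N − 20 must be a common multiple of 300, 90, 306, and 66.
300 = 2^2 × 3 × 5^2
90 = 2 × 3^2 × 5
306 = 2 × 3^2 × 17
66 = 2 × 3 × 11
LCM(300, 90, 306, 66) = 2^2 × 3^2 × 5^2 × 11 × 17 = 168300.
Smallest N > 20 is LCM + 20 = 168300 + 20 = 168320.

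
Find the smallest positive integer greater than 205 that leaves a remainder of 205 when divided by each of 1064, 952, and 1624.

524757

N − 205 must be a common multiple of 1064, 952, and 1624.
1064 = 2^3 × 7 × 19
952 = 2^3 × 7 × 17
1624 = 2^3 × 7 × 29
LCM(1064, 952, 1624) = 2^3 × 7 × 17 × 19 × 29 = 524552.
Smallest N > 205 is LCM + 205 = 524552 + 205 = 524757.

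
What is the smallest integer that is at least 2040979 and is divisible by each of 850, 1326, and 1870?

The integer must be a common multiple of 850, 1326, and 1870, so a multiple of their LCM.
850 = 2 × 5^2 × 17
1326 = 2 × 3 × 13 × 17
1870 = 2 × 5 × 11 × 17
LCM(850, 1326, 1870) = 2 × 3 × 5^2 × 11 × 13 × 17 = 364650.
Smallest multiple of 364650 that is ≥ 2040979: ⌈2040979/364650⌉ × 364650 = 6 × 364650 = 2187900.

2187900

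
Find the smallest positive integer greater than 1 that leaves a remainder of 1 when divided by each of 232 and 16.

N − 1 must be a common multiple of 232 and 16.
232 = 2^3 × 29
16 = 2^4
LCM(232, 16) = 2^4 × 29 = 464.
Smallest N > 1 is LCM + 1 = 464 + 1 = 465.

465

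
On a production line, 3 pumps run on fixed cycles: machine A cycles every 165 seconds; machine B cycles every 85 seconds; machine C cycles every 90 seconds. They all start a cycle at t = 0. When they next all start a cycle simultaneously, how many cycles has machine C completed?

The first common completion time is the LCM of the periods.
165 = 3 × 5 × 11
85 = 5 × 17
90 = 2 × 3^2 × 5
LCM(165, 85, 90) = 2 × 3^2 × 5 × 11 × 17 = 16830.
Cycles for period 90: 16830 / 90 = 187.

187 cycles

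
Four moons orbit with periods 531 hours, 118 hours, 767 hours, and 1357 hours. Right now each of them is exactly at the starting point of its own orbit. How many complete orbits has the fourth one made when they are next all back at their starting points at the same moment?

234 orbits

The first common completion time is the LCM of the periods.
531 = 3^2 × 59
118 = 2 × 59
767 = 13 × 59
1357 = 23 × 59
LCM(531, 118, 767, 1357) = 2 × 3^2 × 13 × 23 × 59 = 317538.
Orbits for period 1357: 317538 / 1357 = 234.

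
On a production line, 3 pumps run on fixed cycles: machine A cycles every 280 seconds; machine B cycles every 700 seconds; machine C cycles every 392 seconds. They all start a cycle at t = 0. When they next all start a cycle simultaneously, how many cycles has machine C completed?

25 cycles

They are all back at their starting positions together after one LCM of the periods.
280 = 2^3 × 5 × 7
700 = 2^2 × 5^2 × 7
392 = 2^3 × 7^2
LCM(280, 700, 392) = 2^3 × 5^2 × 7^2 = 9800.
Cycles for period 392: 9800 / 392 = 25.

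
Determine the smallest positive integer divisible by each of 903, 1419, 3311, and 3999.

903 = 3 × 7 × 43
1419 = 3 × 11 × 43
3311 = 7 × 11 × 43
3999 = 3 × 31 × 43
LCM(903, 1419, 3311, 3999) = 3 × 7 × 11 × 31 × 43 = 307923.

307923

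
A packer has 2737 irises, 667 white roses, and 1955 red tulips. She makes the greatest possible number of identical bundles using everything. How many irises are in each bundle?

119

Number of bundles = gcd(2737, 667, 1955).
2737 = 7 × 17 × 23
667 = 23 × 29
1955 = 5 × 17 × 23
gcd(2737, 667, 1955) = 23.
irises per bundle = 2737 / 23 = 119.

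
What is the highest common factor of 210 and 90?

210 = 2 × 3 × 5 × 7
90 = 2 × 3^2 × 5
gcd(210, 90) = 2 × 3 × 5 = 30.

30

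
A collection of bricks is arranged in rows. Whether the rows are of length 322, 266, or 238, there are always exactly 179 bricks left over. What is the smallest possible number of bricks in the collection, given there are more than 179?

104185

N − 179 must be a common multiple of 322, 266, and 238.
322 = 2 × 7 × 23
266 = 2 × 7 × 19
238 = 2 × 7 × 17
LCM(322, 266, 238) = 2 × 7 × 17 × 19 × 23 = 104006.
Smallest N > 179 is LCM + 179 = 104006 + 179 = 104185.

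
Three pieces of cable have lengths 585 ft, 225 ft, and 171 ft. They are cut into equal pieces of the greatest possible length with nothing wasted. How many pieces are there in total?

Piece length = gcd(585, 225, 171).
585 = 3^2 × 5 × 13
225 = 3^2 × 5^2
171 = 3^2 × 19
gcd(585, 225, 171) = 3^2 = 9.
Total pieces = 585/9 + 225/9 + 171/9 = 65 + 25 + 19 = 109.

109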